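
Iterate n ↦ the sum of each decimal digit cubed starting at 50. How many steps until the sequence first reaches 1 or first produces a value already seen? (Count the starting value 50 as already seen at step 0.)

7

50 → 5³ + 0³ = 125
125 → 1³ + 2³ + 5³ = 134
134 → 1³ + 3³ + 4³ = 92
92 → 9³ + 2³ = 737
737 → 7³ + 3³ + 7³ = 713
713 → 7³ + 1³ + 3³ = 371
371 → 3³ + 7³ + 1³ = 371  — 371 repeats.
That took 7 steps.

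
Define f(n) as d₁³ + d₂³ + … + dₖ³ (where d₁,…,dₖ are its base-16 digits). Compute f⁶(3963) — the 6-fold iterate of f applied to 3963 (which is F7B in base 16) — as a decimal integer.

576

3963 = (15,7,11)_16 → 15³ + 7³ + 11³ = 3375 + 343 + 1331 = 5049
5049 = (1,3,11,9)_16 → 1³ + 3³ + 11³ + 9³ = 1 + 27 + 1331 + 729 = 2088
2088 = (8,2,8)_16 → 8³ + 2³ + 8³ = 512 + 8 + 512 = 1032
1032 = (4,0,8)_16 → 4³ + 0³ + 8³ = 64 + 0 + 512 = 576
576 = (2,4,0)_16 → 2³ + 4³ + 0³ = 8 + 64 + 0 = 72
72 = (4,8)_16 → 4³ + 8³ = 64 + 512 = 576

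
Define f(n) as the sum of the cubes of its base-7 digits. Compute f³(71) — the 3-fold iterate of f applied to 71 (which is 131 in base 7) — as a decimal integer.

71 = (1,3,1)_7 → 1³ + 3³ + 1³ = 29
29 = (4,1)_7 → 4³ + 1³ = 65
65 = (1,2,2)_7 → 1³ + 2³ + 2³ = 17

17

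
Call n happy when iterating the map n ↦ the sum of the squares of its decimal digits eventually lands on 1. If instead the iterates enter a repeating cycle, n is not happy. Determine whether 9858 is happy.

9858 → 9² + 8² + 5² + 8² = 81 + 64 + 25 + 64 = 234
234 → 2² + 3² + 4² = 4 + 9 + 16 = 29
29 → 2² + 9² = 4 + 81 = 85
85 → 8² + 5² = 64 + 25 = 89
89 → 8² + 9² = 64 + 81 = 145
145 → 1² + 4² + 5² = 1 + 16 + 25 = 42
42 → 4² + 2² = 16 + 4 = 20
20 → 2² + 0² = 4 + 0 = 4
4 → 4² = 16
16 → 1² + 6² = 1 + 36 = 37
37 → 3² + 7² = 9 + 49 = 58
58 → 5² + 8² = 25 + 64 = 89  — 89 already seen; the sequence cycles without reaching 1.

not happy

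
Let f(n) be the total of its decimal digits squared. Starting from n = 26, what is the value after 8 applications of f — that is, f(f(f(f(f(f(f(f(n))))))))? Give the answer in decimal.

20

26 → 2² + 6² = 4 + 36 = 40
40 → 4² + 0² = 16 + 0 = 16
16 → 1² + 6² = 1 + 36 = 37
37 → 3² + 7² = 9 + 49 = 58
58 → 5² + 8² = 25 + 64 = 89
89 → 8² + 9² = 64 + 81 = 145
145 → 1² + 4² + 5² = 1 + 16 + 25 = 42
42 → 4² + 2² = 16 + 4 = 20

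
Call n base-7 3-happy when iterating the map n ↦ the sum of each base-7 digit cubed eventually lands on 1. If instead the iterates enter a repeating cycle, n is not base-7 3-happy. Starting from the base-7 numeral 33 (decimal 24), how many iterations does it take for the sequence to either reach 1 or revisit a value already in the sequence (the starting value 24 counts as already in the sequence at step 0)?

5

24 = (3,3)_7 → 3³ + 3³ = 54
54 = (1,0,5)_7 → 1³ + 0³ + 5³ = 126
126 = (2,4,0)_7 → 2³ + 4³ + 0³ = 72
72 = (1,3,2)_7 → 1³ + 3³ + 2³ = 36
36 = (5,1)_7 → 5³ + 1³ = 126  — 126 repeats.
That took 5 steps.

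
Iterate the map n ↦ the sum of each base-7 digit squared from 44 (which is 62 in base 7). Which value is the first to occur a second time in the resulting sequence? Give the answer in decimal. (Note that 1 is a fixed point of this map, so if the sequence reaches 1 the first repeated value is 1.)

2

44 = (6,2)_7 → 6² + 2² = 36 + 4 = 40
40 = (5,5)_7 → 5² + 5² = 25 + 25 = 50
50 = (1,0,1)_7 → 1² + 0² + 1² = 1 + 0 + 1 = 2
2 = (2)_7 → 2² = 4
4 = (4)_7 → 4² = 16
16 = (2,2)_7 → 2² + 2² = 4 + 4 = 8
8 = (1,1)_7 → 1² + 1² = 1 + 1 = 2  — 2 already appeared earlier.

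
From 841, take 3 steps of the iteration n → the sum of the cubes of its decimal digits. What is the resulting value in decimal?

841 → 8³ + 4³ + 1³ = 512 + 64 + 1 = 577
577 → 5³ + 7³ + 7³ = 125 + 343 + 343 = 811
811 → 8³ + 1³ + 1³ = 512 + 1 + 1 = 514

514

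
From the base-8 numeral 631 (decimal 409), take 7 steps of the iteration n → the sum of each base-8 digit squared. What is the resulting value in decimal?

409 = (6,3,1)_8 → 6² + 3² + 1² = 36 + 9 + 1 = 46
46 = (5,6)_8 → 5² + 6² = 25 + 36 = 61
61 = (7,5)_8 → 7² + 5² = 49 + 25 = 74
74 = (1,1,2)_8 → 1² + 1² + 2² = 1 + 1 + 4 = 6
6 = (6)_8 → 6² = 36
36 = (4,4)_8 → 4² + 4² = 16 + 16 = 32
32 = (4,0)_8 → 4² + 0² = 16 + 0 = 16

16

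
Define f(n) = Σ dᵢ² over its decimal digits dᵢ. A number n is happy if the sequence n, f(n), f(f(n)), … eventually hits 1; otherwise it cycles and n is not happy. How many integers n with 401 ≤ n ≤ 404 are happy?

401: 401 → 17 → 50 → 25 → 29 → 85 → 89 → 145 → 42 → 20 → 4 → 16 → 37 → 58 → 89  (repeats 89)
402: 402 → 20 → 4 → 16 → 37 → 58 → 89 → 145 → 42 → 20  (repeats 20)
403: 403 → 25 → 29 → 85 → 89 → 145 → 42 → 20 → 4 → 16 → 37 → 58 → 89  (repeats 89)
404: 404 → 32 → 13 → 10 → 1  (reaches 1)
happy: 404

1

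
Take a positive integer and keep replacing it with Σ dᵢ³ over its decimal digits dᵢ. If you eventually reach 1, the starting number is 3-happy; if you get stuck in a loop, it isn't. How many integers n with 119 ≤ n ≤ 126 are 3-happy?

119: 119 → 731 → 371 → 371  (repeats 371)
120: 120 → 9 → 729 → 1080 → 513 → 153 → 153  (repeats 153)
121: 121 → 10 → 1  (reaches 1)
122: 122 → 17 → 344 → 155 → 251 → 134 → 92 → 737 → 713 → 371 → 371  (repeats 371)
123: 123 → 36 → 243 → 99 → 1458 → 702 → 351 → 153 → 153  (repeats 153)
124: 124 → 73 → 370 → 370  (repeats 370)
125: 125 → 134 → 92 → 737 → 713 → 371 → 371  (repeats 371)
126: 126 → 225 → 141 → 66 → 432 → 99 → 1458 → 702 → 351 → 153 → 153  (repeats 153)
3-happy: 121

1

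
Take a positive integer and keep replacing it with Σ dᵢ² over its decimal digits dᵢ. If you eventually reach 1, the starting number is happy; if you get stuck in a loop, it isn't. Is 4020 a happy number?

4020 → 4² + 0² + 2² + 0² = 16 + 0 + 4 + 0 = 20
20 → 2² + 0² = 4 + 0 = 4
4 → 4² = 16
16 → 1² + 6² = 1 + 36 = 37
37 → 3² + 7² = 9 + 49 = 58
58 → 5² + 8² = 25 + 64 = 89
89 → 8² + 9² = 64 + 81 = 145
145 → 1² + 4² + 5² = 1 + 16 + 25 = 42
42 → 4² + 2² = 16 + 4 = 20  — 20 already seen; the sequence cycles without reaching 1.

not happy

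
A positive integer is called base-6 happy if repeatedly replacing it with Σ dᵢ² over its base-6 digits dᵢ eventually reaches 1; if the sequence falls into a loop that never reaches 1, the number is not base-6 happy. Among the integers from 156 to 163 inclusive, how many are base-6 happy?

156: 156 → 20 → 13 → 5 → 25 → 17 → 29 → 41 → 26 → 20  — not base-6 happy
157: 157 → 21 → 18 → 9 → 10 → 17 → 29 → 41 → 26 → 20 → 13 → 5 → 25 → 17  — not base-6 happy
158: 158 → 24 → 16 → 20 → 13 → 5 → 25 → 17 → 29 → 41 → 26 → 20  — not base-6 happy
159: 159 → 29 → 41 → 26 → 20 → 13 → 5 → 25 → 17 → 29  — not base-6 happy
160: 160 → 36 → 1  — base-6 happy
161: 161 → 45 → 11 → 26 → 20 → 13 → 5 → 25 → 17 → 29 → 41 → 26  — not base-6 happy
162: 162 → 25 → 17 → 29 → 41 → 26 → 20 → 13 → 5 → 25  — not base-6 happy
163: 163 → 26 → 20 → 13 → 5 → 25 → 17 → 29 → 41 → 26  — not base-6 happy
base-6 happy: 160

1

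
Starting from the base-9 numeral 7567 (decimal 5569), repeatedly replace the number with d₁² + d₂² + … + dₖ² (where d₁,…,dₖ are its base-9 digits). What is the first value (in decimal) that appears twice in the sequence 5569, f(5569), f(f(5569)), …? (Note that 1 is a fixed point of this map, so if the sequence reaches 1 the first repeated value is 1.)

1

5569 = (7,5,6,7)_9 → 7² + 5² + 6² + 7² = 159
159 = (1,8,6)_9 → 1² + 8² + 6² = 101
101 = (1,2,2)_9 → 1² + 2² + 2² = 9
9 = (1,0)_9 → 1² + 0² = 1  — reached the fixed point 1.
1 → 1, so 1 is the first repeated value.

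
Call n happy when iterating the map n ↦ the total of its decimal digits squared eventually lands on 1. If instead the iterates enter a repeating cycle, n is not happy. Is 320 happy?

320 → 3² + 2² + 0² = 9 + 4 + 0 = 13
13 → 1² + 3² = 1 + 9 = 10
10 → 1² + 0² = 1 + 0 = 1  — reached 1.

happy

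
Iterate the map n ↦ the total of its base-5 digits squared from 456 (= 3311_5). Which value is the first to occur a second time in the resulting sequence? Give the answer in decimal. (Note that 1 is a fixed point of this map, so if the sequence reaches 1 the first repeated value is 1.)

456 = (3,3,1,1)_5 → 20
20 = (4,0)_5 → 16
16 = (3,1)_5 → 10
10 = (2,0)_5 → 4
4 = (4)_5 → 16  — 16 already appeared earlier.

16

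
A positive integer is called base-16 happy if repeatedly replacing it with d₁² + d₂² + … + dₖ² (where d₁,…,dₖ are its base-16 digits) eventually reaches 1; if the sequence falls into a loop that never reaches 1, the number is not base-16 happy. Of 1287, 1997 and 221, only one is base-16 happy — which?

1287

1287: 1287 → 74 → 116 → 65 → 17 → 2 → 4 → 16 → 1  — reaches 1 (base-16 happy)
1997: 1997 → 362 → 137 → 145 → 82 → 29 → 170 → 200 → 208 → 169 → 181 → 146 → 85 → 50 → 13 → 169  — repeats 169 (not base-16 happy)
221: 221 → 338 → 30 → 197 → 169 → 181 → 146 → 85 → 50 → 13 → 169  — repeats 169 (not base-16 happy)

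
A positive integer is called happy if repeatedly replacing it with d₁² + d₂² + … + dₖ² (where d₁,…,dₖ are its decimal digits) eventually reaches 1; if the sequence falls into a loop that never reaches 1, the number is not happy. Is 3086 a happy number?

3086 → 3² + 0² + 8² + 6² = 109
109 → 1² + 0² + 9² = 82
82 → 8² + 2² = 68
68 → 6² + 8² = 100
100 → 1² + 0² + 0² = 1  — reached 1.

happy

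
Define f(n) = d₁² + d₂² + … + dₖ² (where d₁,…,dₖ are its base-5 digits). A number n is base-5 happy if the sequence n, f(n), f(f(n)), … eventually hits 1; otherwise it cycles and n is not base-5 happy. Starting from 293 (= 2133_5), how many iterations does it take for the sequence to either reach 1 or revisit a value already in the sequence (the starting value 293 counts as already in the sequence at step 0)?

293 = (2,1,3,3)_5 → 23
23 = (4,3)_5 → 25
25 = (1,0,0)_5 → 1  — reached 1.
That took 3 steps.

3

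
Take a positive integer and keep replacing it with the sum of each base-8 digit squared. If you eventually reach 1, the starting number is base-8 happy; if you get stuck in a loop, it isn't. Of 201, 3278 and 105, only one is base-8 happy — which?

105

201: 201 → 11 → 10 → 5 → 25 → 10  — repeats 10 (not base-8 happy)
3278: 3278 → 82 → 9 → 2 → 4 → 16 → 4  — repeats 4 (not base-8 happy)
105: 105 → 27 → 18 → 8 → 1  — reaches 1 (base-8 happy)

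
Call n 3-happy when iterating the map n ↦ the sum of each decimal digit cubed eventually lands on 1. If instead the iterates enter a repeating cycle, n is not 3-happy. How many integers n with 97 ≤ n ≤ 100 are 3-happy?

97: 97 → 1072 → 352 → 160 → 217 → 352  — not 3-happy
98: 98 → 1241 → 74 → 407 → 407  — not 3-happy
99: 99 → 1458 → 702 → 351 → 153 → 153  — not 3-happy
100: 100 → 1  — 3-happy
3-happy: 100

1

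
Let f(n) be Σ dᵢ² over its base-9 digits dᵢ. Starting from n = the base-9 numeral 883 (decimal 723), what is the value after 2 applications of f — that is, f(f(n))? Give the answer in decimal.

723 = (8,8,3)_9 → 8² + 8² + 3² = 137
137 = (1,6,2)_9 → 1² + 6² + 2² = 41

41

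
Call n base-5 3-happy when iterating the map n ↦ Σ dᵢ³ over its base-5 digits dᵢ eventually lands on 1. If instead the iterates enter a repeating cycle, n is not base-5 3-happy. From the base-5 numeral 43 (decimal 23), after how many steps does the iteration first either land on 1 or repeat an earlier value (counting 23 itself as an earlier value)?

23 = (4,3)_5 → 4³ + 3³ = 91
91 = (3,3,1)_5 → 3³ + 3³ + 1³ = 55
55 = (2,1,0)_5 → 2³ + 1³ + 0³ = 9
9 = (1,4)_5 → 1³ + 4³ = 65
65 = (2,3,0)_5 → 2³ + 3³ + 0³ = 35
35 = (1,2,0)_5 → 1³ + 2³ + 0³ = 9  — 9 repeats.
That took 6 steps.

6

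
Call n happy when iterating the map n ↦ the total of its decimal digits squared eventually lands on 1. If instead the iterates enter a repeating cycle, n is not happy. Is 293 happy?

293 → 2² + 9² + 3² = 4 + 81 + 9 = 94
94 → 9² + 4² = 81 + 16 = 97
97 → 9² + 7² = 81 + 49 = 130
130 → 1² + 3² + 0² = 1 + 9 + 0 = 10
10 → 1² + 0² = 1 + 0 = 1  — reached 1.

happy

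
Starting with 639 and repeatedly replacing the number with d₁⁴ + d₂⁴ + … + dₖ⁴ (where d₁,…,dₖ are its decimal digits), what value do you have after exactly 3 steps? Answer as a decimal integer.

6725

639 → 6⁴ + 3⁴ + 9⁴ = 7938
7938 → 7⁴ + 9⁴ + 3⁴ + 8⁴ = 13139
13139 → 1⁴ + 3⁴ + 1⁴ + 3⁴ + 9⁴ = 6725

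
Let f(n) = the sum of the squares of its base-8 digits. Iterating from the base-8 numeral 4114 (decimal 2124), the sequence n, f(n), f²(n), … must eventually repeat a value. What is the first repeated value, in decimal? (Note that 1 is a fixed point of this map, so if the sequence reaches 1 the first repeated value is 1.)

2124 = (4,1,1,4)_8 → 4² + 1² + 1² + 4² = 16 + 1 + 1 + 16 = 34
34 = (4,2)_8 → 4² + 2² = 16 + 4 = 20
20 = (2,4)_8 → 2² + 4² = 4 + 16 = 20  — 20 already appeared earlier.

20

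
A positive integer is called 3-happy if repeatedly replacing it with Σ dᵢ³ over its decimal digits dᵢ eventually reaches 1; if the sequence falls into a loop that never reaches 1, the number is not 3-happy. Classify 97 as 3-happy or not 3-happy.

97 → 9³ + 7³ = 1072
1072 → 1³ + 0³ + 7³ + 2³ = 352
352 → 3³ + 5³ + 2³ = 160
160 → 1³ + 6³ + 0³ = 217
217 → 2³ + 1³ + 7³ = 352  — 352 already seen; the sequence cycles without reaching 1.

not 3-happy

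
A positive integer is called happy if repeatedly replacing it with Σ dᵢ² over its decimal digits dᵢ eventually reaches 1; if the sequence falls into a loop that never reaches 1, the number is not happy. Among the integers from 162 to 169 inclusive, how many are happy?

1

162: 162 → 41 → 17 → 50 → 25 → 29 → 85 → 89 → 145 → 42 → 20 → 4 → 16 → 37 → 58 → 89  — not happy
163: 163 → 46 → 52 → 29 → 85 → 89 → 145 → 42 → 20 → 4 → 16 → 37 → 58 → 89  — not happy
164: 164 → 53 → 34 → 25 → 29 → 85 → 89 → 145 → 42 → 20 → 4 → 16 → 37 → 58 → 89  — not happy
165: 165 → 62 → 40 → 16 → 37 → 58 → 89 → 145 → 42 → 20 → 4 → 16  — not happy
166: 166 → 73 → 58 → 89 → 145 → 42 → 20 → 4 → 16 → 37 → 58  — not happy
167: 167 → 86 → 100 → 1  — happy
168: 168 → 101 → 2 → 4 → 16 → 37 → 58 → 89 → 145 → 42 → 20 → 4  — not happy
169: 169 → 118 → 66 → 72 → 53 → 34 → 25 → 29 → 85 → 89 → 145 → 42 → 20 → 4 → 16 → 37 → 58 → 89  — not happy
happy: 167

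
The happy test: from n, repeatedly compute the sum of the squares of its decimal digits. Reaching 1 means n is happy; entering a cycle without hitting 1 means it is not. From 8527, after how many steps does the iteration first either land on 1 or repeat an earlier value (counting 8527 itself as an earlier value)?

8527 → 8² + 5² + 2² + 7² = 142
142 → 1² + 4² + 2² = 21
21 → 2² + 1² = 5
5 → 5² = 25
25 → 2² + 5² = 29
29 → 2² + 9² = 85
85 → 8² + 5² = 89
89 → 8² + 9² = 145
145 → 1² + 4² + 5² = 42
42 → 4² + 2² = 20
20 → 2² + 0² = 4
4 → 4² = 16
16 → 1² + 6² = 37
37 → 3² + 7² = 58
58 → 5² + 8² = 89  — 89 repeats.
That took 15 steps.

15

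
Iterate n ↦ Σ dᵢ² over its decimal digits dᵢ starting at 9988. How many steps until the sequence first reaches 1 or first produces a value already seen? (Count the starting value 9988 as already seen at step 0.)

9988 → 9² + 9² + 8² + 8² = 81 + 81 + 64 + 64 = 290
290 → 2² + 9² + 0² = 4 + 81 + 0 = 85
85 → 8² + 5² = 64 + 25 = 89
89 → 8² + 9² = 64 + 81 = 145
145 → 1² + 4² + 5² = 1 + 16 + 25 = 42
42 → 4² + 2² = 16 + 4 = 20
20 → 2² + 0² = 4 + 0 = 4
4 → 4² = 16
16 → 1² + 6² = 1 + 36 = 37
37 → 3² + 7² = 9 + 49 = 58
58 → 5² + 8² = 25 + 64 = 89  — 89 repeats.
That took 11 steps.

11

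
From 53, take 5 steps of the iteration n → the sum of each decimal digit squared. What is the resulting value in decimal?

89

53 → 5² + 3² = 25 + 9 = 34
34 → 3² + 4² = 9 + 16 = 25
25 → 2² + 5² = 4 + 25 = 29
29 → 2² + 9² = 4 + 81 = 85
85 → 8² + 5² = 64 + 25 = 89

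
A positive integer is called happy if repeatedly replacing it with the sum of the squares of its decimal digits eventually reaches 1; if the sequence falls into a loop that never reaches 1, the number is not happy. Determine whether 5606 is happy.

5606 → 5² + 6² + 0² + 6² = 97
97 → 9² + 7² = 130
130 → 1² + 3² + 0² = 10
10 → 1² + 0² = 1  — reached 1.

happy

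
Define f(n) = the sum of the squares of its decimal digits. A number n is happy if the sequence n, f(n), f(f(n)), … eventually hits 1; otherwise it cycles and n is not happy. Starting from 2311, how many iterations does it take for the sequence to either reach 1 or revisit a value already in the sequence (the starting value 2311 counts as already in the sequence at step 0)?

12

2311 → 15
15 → 26
26 → 40
40 → 16
16 → 37
37 → 58
58 → 89
89 → 145
145 → 42
42 → 20
20 → 4
4 → 16  — 16 repeats.
That took 12 steps.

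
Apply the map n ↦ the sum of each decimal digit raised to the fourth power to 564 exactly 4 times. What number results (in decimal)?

6819

564 → 5⁴ + 6⁴ + 4⁴ = 625 + 1296 + 256 = 2177
2177 → 2⁴ + 1⁴ + 7⁴ + 7⁴ = 16 + 1 + 2401 + 2401 = 4819
4819 → 4⁴ + 8⁴ + 1⁴ + 9⁴ = 256 + 4096 + 1 + 6561 = 10914
10914 → 1⁴ + 0⁴ + 9⁴ + 1⁴ + 4⁴ = 1 + 0 + 6561 + 1 + 256 = 6819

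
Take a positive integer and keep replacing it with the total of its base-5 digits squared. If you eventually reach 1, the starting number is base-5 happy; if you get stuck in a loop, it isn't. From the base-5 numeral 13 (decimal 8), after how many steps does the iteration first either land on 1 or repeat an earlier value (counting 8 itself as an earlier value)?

4

8 = (1,3)_5 → 10
10 = (2,0)_5 → 4
4 = (4)_5 → 16
16 = (3,1)_5 → 10  — 10 repeats.
That took 4 steps.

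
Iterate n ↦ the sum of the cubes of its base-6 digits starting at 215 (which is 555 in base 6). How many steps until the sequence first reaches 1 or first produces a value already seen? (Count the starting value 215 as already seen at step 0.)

6

215 = (5,5,5)_6 → 5³ + 5³ + 5³ = 375
375 = (1,4,2,3)_6 → 1³ + 4³ + 2³ + 3³ = 100
100 = (2,4,4)_6 → 2³ + 4³ + 4³ = 136
136 = (3,4,4)_6 → 3³ + 4³ + 4³ = 155
155 = (4,1,5)_6 → 4³ + 1³ + 5³ = 190
190 = (5,1,4)_6 → 5³ + 1³ + 4³ = 190  — 190 repeats.
That took 6 steps.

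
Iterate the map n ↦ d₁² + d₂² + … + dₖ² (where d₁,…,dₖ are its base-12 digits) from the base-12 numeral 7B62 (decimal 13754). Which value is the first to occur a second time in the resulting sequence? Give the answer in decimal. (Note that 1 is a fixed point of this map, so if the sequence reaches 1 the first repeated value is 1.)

29

13754 = (7,11,6,2)_12 → 7² + 11² + 6² + 2² = 49 + 121 + 36 + 4 = 210
210 = (1,5,6)_12 → 1² + 5² + 6² = 1 + 25 + 36 = 62
62 = (5,2)_12 → 5² + 2² = 25 + 4 = 29
29 = (2,5)_12 → 2² + 5² = 4 + 25 = 29  — 29 already appeared earlier.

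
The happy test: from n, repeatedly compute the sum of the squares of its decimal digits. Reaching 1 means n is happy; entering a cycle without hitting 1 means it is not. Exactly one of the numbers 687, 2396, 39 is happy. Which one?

687: 687 → 149 → 98 → 145 → 42 → 20 → 4 → 16 → 37 → 58 → 89 → 145  — repeats 145 (not happy)
2396: 2396 → 130 → 10 → 1  — reaches 1 (happy)
39: 39 → 90 → 81 → 65 → 61 → 37 → 58 → 89 → 145 → 42 → 20 → 4 → 16 → 37  — repeats 37 (not happy)

2396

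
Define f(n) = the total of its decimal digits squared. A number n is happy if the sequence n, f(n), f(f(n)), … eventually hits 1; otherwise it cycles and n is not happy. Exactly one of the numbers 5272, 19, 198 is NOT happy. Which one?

5272: 5272 → 82 → 68 → 100 → 1  — reaches 1 (happy)
19: 19 → 82 → 68 → 100 → 1  — reaches 1 (happy)
198: 198 → 146 → 53 → 34 → 25 → 29 → 85 → 89 → 145 → 42 → 20 → 4 → 16 → 37 → 58 → 89  — repeats 89 (not happy)

198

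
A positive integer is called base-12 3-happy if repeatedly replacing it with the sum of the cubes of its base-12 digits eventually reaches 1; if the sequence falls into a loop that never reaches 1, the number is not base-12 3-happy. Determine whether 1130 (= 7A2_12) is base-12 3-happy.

not base-12 3-happy

1130 = (7,10,2)_12 → 7³ + 10³ + 2³ = 343 + 1000 + 8 = 1351
1351 = (9,4,7)_12 → 9³ + 4³ + 7³ = 729 + 64 + 343 = 1136
1136 = (7,10,8)_12 → 7³ + 10³ + 8³ = 343 + 1000 + 512 = 1855
1855 = (1,0,10,7)_12 → 1³ + 0³ + 10³ + 7³ = 1 + 0 + 1000 + 343 = 1344
1344 = (9,4,0)_12 → 9³ + 4³ + 0³ = 729 + 64 + 0 = 793
793 = (5,6,1)_12 → 5³ + 6³ + 1³ = 125 + 216 + 1 = 342
342 = (2,4,6)_12 → 2³ + 4³ + 6³ = 8 + 64 + 216 = 288
288 = (2,0,0)_12 → 2³ + 0³ + 0³ = 8 + 0 + 0 = 8
8 = (8)_12 → 8³ = 512
512 = (3,6,8)_12 → 3³ + 6³ + 8³ = 27 + 216 + 512 = 755
755 = (5,2,11)_12 → 5³ + 2³ + 11³ = 125 + 8 + 1331 = 1464
1464 = (10,2,0)_12 → 10³ + 2³ + 0³ = 1000 + 8 + 0 = 1008
1008 = (7,0,0)_12 → 7³ + 0³ + 0³ = 343 + 0 + 0 = 343
343 = (2,4,7)_12 → 2³ + 4³ + 7³ = 8 + 64 + 343 = 415
415 = (2,10,7)_12 → 2³ + 10³ + 7³ = 8 + 1000 + 343 = 1351  — 1351 already seen; the sequence cycles without reaching 1.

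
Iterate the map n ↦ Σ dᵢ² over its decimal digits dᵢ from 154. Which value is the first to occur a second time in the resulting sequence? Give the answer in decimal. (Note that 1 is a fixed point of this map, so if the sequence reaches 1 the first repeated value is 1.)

42

154 → 1² + 5² + 4² = 42
42 → 4² + 2² = 20
20 → 2² + 0² = 4
4 → 4² = 16
16 → 1² + 6² = 37
37 → 3² + 7² = 58
58 → 5² + 8² = 89
89 → 8² + 9² = 145
145 → 1² + 4² + 5² = 42  — 42 already appeared earlier.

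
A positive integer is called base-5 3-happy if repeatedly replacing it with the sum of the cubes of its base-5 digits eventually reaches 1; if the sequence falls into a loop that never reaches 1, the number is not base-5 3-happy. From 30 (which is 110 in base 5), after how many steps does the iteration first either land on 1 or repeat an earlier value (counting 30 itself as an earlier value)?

30 = (1,1,0)_5 → 1³ + 1³ + 0³ = 2
2 = (2)_5 → 2³ = 8
8 = (1,3)_5 → 1³ + 3³ = 28
28 = (1,0,3)_5 → 1³ + 0³ + 3³ = 28  — 28 repeats.
That took 4 steps.

4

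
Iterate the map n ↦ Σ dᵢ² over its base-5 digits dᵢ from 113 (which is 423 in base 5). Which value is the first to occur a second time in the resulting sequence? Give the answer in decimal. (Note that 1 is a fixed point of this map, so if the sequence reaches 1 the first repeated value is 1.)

13

113 = (4,2,3)_5 → 4² + 2² + 3² = 29
29 = (1,0,4)_5 → 1² + 0² + 4² = 17
17 = (3,2)_5 → 3² + 2² = 13
13 = (2,3)_5 → 2² + 3² = 13  — 13 already appeared earlier.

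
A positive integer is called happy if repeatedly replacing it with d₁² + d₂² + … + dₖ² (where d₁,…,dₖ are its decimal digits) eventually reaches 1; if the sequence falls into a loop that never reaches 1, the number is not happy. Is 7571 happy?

not happy

7571 → 7² + 5² + 7² + 1² = 49 + 25 + 49 + 1 = 124
124 → 1² + 2² + 4² = 1 + 4 + 16 = 21
21 → 2² + 1² = 4 + 1 = 5
5 → 5² = 25
25 → 2² + 5² = 4 + 25 = 29
29 → 2² + 9² = 4 + 81 = 85
85 → 8² + 5² = 64 + 25 = 89
89 → 8² + 9² = 64 + 81 = 145
145 → 1² + 4² + 5² = 1 + 16 + 25 = 42
42 → 4² + 2² = 16 + 4 = 20
20 → 2² + 0² = 4 + 0 = 4
4 → 4² = 16
16 → 1² + 6² = 1 + 36 = 37
37 → 3² + 7² = 9 + 49 = 58
58 → 5² + 8² = 25 + 64 = 89  — 89 already seen; the sequence cycles without reaching 1.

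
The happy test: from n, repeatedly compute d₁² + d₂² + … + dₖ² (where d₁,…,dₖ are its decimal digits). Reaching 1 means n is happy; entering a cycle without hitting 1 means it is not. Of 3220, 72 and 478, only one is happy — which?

3220: 3220 → 17 → 50 → 25 → 29 → 85 → 89 → 145 → 42 → 20 → 4 → 16 → 37 → 58 → 89  — repeats 89 (not happy)
72: 72 → 53 → 34 → 25 → 29 → 85 → 89 → 145 → 42 → 20 → 4 → 16 → 37 → 58 → 89  — repeats 89 (not happy)
478: 478 → 129 → 86 → 100 → 1  — reaches 1 (happy)

478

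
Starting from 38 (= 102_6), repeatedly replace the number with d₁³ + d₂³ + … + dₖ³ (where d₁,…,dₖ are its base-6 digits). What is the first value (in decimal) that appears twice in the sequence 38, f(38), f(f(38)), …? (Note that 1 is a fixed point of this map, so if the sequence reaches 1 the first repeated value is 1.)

9

38 = (1,0,2)_6 → 1³ + 0³ + 2³ = 9
9 = (1,3)_6 → 1³ + 3³ = 28
28 = (4,4)_6 → 4³ + 4³ = 128
128 = (3,3,2)_6 → 3³ + 3³ + 2³ = 62
62 = (1,4,2)_6 → 1³ + 4³ + 2³ = 73
73 = (2,0,1)_6 → 2³ + 0³ + 1³ = 9  — 9 already appeared earlier.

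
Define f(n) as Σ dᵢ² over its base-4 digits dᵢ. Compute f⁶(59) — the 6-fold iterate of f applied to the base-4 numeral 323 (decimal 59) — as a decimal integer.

59 = (3,2,3)_4 → 22
22 = (1,1,2)_4 → 6
6 = (1,2)_4 → 5
5 = (1,1)_4 → 2
2 = (2)_4 → 4
4 = (1,0)_4 → 1

1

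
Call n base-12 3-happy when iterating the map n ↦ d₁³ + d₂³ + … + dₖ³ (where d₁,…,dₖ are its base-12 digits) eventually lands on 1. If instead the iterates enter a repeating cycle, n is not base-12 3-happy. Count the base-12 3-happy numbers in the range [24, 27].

24: 24 → 8 → 512 → 755 → 1464 → 1008 → 343 → 415 → 1351 → 1136 → 1855 → 1344 → 793 → 342 → 288 → 8  — not base-12 3-happy
25: 25 → 9 → 729 → 854 → 1464 → 1008 → 343 → 415 → 1351 → 1136 → 1855 → 1344 → 793 → 342 → 288 → 8 → 512 → 755 → 1464  — not base-12 3-happy
26: 26 → 16 → 65 → 250 → 1513 → 1217 → 762 → 368 → 736 → 190 → 1028 → 856 → 1520 → 1728 → 1  — base-12 3-happy
27: 27 → 35 → 1339 → 1099 → 1029 → 1073 → 593 → 190 → 1028 → 856 → 1520 → 1728 → 1  — base-12 3-happy
base-12 3-happy: 26, 27

2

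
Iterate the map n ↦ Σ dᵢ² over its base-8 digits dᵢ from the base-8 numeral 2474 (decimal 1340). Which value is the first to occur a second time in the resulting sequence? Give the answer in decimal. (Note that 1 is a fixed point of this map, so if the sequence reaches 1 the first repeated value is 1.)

1340 = (2,4,7,4)_8 → 2² + 4² + 7² + 4² = 85
85 = (1,2,5)_8 → 1² + 2² + 5² = 30
30 = (3,6)_8 → 3² + 6² = 45
45 = (5,5)_8 → 5² + 5² = 50
50 = (6,2)_8 → 6² + 2² = 40
40 = (5,0)_8 → 5² + 0² = 25
25 = (3,1)_8 → 3² + 1² = 10
10 = (1,2)_8 → 1² + 2² = 5
5 = (5)_8 → 5² = 25  — 25 already appeared earlier.

25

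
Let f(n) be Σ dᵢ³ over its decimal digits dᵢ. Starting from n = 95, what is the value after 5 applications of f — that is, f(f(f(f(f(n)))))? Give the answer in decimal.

95 → 9³ + 5³ = 854
854 → 8³ + 5³ + 4³ = 701
701 → 7³ + 0³ + 1³ = 344
344 → 3³ + 4³ + 4³ = 155
155 → 1³ + 5³ + 5³ = 251

251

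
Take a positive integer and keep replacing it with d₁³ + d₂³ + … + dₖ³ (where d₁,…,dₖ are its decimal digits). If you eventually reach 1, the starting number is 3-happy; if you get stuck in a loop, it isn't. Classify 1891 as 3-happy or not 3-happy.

1891 → 1243
1243 → 100
100 → 1  — reached 1.

3-happy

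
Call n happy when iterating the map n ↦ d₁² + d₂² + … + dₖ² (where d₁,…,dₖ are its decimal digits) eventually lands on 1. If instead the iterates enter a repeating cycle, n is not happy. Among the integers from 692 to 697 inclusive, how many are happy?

1

692: 692 → 121 → 6 → 36 → 45 → 41 → 17 → 50 → 25 → 29 → 85 → 89 → 145 → 42 → 20 → 4 → 16 → 37 → 58 → 89  (repeats 89)
693: 693 → 126 → 41 → 17 → 50 → 25 → 29 → 85 → 89 → 145 → 42 → 20 → 4 → 16 → 37 → 58 → 89  (repeats 89)
694: 694 → 133 → 19 → 82 → 68 → 100 → 1  (reaches 1)
695: 695 → 142 → 21 → 5 → 25 → 29 → 85 → 89 → 145 → 42 → 20 → 4 → 16 → 37 → 58 → 89  (repeats 89)
696: 696 → 153 → 35 → 34 → 25 → 29 → 85 → 89 → 145 → 42 → 20 → 4 → 16 → 37 → 58 → 89  (repeats 89)
697: 697 → 166 → 73 → 58 → 89 → 145 → 42 → 20 → 4 → 16 → 37 → 58  (repeats 58)
happy: 694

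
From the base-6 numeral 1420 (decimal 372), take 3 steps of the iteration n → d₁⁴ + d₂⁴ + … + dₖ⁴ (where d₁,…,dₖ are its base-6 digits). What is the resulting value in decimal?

353

372 = (1,4,2,0)_6 → 273
273 = (1,1,3,3)_6 → 164
164 = (4,3,2)_6 → 353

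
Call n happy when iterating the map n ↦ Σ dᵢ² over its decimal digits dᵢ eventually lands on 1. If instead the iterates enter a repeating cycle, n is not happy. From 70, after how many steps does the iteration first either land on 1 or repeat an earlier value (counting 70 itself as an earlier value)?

70 → 7² + 0² = 49 + 0 = 49
49 → 4² + 9² = 16 + 81 = 97
97 → 9² + 7² = 81 + 49 = 130
130 → 1² + 3² + 0² = 1 + 9 + 0 = 10
10 → 1² + 0² = 1 + 0 = 1  — reached 1.
That took 5 steps.

5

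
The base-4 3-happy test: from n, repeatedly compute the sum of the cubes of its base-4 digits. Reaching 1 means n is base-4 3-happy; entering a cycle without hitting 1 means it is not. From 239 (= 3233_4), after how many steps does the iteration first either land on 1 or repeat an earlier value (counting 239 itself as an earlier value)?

239 = (3,2,3,3)_4 → 3³ + 2³ + 3³ + 3³ = 27 + 8 + 27 + 27 = 89
89 = (1,1,2,1)_4 → 1³ + 1³ + 2³ + 1³ = 1 + 1 + 8 + 1 = 11
11 = (2,3)_4 → 2³ + 3³ = 8 + 27 = 35
35 = (2,0,3)_4 → 2³ + 0³ + 3³ = 8 + 0 + 27 = 35  — 35 repeats.
That took 4 steps.

4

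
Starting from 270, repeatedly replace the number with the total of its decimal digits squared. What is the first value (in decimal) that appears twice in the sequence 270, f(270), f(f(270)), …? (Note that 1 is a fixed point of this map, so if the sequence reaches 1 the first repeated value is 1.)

270 → 2² + 7² + 0² = 4 + 49 + 0 = 53
53 → 5² + 3² = 25 + 9 = 34
34 → 3² + 4² = 9 + 16 = 25
25 → 2² + 5² = 4 + 25 = 29
29 → 2² + 9² = 4 + 81 = 85
85 → 8² + 5² = 64 + 25 = 89
89 → 8² + 9² = 64 + 81 = 145
145 → 1² + 4² + 5² = 1 + 16 + 25 = 42
42 → 4² + 2² = 16 + 4 = 20
20 → 2² + 0² = 4 + 0 = 4
4 → 4² = 16
16 → 1² + 6² = 1 + 36 = 37
37 → 3² + 7² = 9 + 49 = 58
58 → 5² + 8² = 25 + 64 = 89  — 89 already appeared earlier.

89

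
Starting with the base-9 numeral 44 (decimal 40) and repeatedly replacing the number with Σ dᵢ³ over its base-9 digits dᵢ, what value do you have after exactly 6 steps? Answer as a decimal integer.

476

40 = (4,4)_9 → 4³ + 4³ = 64 + 64 = 128
128 = (1,5,2)_9 → 1³ + 5³ + 2³ = 1 + 125 + 8 = 134
134 = (1,5,8)_9 → 1³ + 5³ + 8³ = 1 + 125 + 512 = 638
638 = (7,7,8)_9 → 7³ + 7³ + 8³ = 343 + 343 + 512 = 1198
1198 = (1,5,7,1)_9 → 1³ + 5³ + 7³ + 1³ = 1 + 125 + 343 + 1 = 470
470 = (5,7,2)_9 → 5³ + 7³ + 2³ = 125 + 343 + 8 = 476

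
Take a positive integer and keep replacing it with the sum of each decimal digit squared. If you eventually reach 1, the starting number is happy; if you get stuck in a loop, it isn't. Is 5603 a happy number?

5603 → 5² + 6² + 0² + 3² = 25 + 36 + 0 + 9 = 70
70 → 7² + 0² = 49 + 0 = 49
49 → 4² + 9² = 16 + 81 = 97
97 → 9² + 7² = 81 + 49 = 130
130 → 1² + 3² + 0² = 1 + 9 + 0 = 10
10 → 1² + 0² = 1 + 0 = 1  — reached 1.

happy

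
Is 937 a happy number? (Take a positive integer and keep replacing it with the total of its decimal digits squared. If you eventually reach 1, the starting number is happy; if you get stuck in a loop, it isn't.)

937 → 9² + 3² + 7² = 139
139 → 1² + 3² + 9² = 91
91 → 9² + 1² = 82
82 → 8² + 2² = 68
68 → 6² + 8² = 100
100 → 1² + 0² + 0² = 1  — reached 1.

happy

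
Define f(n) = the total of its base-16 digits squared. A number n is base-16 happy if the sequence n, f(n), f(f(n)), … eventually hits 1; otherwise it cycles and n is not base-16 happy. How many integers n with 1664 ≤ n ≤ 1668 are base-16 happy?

1664: 1664 → 100 → 52 → 25 → 82 → 29 → 170 → 200 → 208 → 169 → 181 → 146 → 85 → 50 → 13 → 169  — not base-16 happy
1665: 1665 → 101 → 61 → 178 → 125 → 218 → 269 → 170 → 200 → 208 → 169 → 181 → 146 → 85 → 50 → 13 → 169  — not base-16 happy
1666: 1666 → 104 → 100 → 52 → 25 → 82 → 29 → 170 → 200 → 208 → 169 → 181 → 146 → 85 → 50 → 13 → 169  — not base-16 happy
1667: 1667 → 109 → 205 → 313 → 91 → 146 → 85 → 50 → 13 → 169 → 181 → 146  — not base-16 happy
1668: 1668 → 116 → 65 → 17 → 2 → 4 → 16 → 1  — base-16 happy
base-16 happy: 1668

1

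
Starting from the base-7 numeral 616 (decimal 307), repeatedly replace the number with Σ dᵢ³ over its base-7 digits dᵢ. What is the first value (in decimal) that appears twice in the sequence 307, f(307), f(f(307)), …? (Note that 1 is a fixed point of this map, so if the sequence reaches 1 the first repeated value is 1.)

307 = (6,1,6)_7 → 6³ + 1³ + 6³ = 216 + 1 + 216 = 433
433 = (1,1,5,6)_7 → 1³ + 1³ + 5³ + 6³ = 1 + 1 + 125 + 216 = 343
343 = (1,0,0,0)_7 → 1³ + 0³ + 0³ + 0³ = 1 + 0 + 0 + 0 = 1  — reached the fixed point 1.
1 → 1, so 1 is the first repeated value.

1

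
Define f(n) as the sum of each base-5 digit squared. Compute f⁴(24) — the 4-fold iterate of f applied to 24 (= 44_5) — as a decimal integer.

24 = (4,4)_5 → 4² + 4² = 32
32 = (1,1,2)_5 → 1² + 1² + 2² = 6
6 = (1,1)_5 → 1² + 1² = 2
2 = (2)_5 → 2² = 4

4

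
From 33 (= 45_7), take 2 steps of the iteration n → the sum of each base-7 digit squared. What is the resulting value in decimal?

61

33 = (4,5)_7 → 4² + 5² = 41
41 = (5,6)_7 → 5² + 6² = 61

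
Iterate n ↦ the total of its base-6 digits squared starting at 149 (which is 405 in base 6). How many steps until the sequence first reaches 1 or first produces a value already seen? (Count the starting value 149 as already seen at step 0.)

149 = (4,0,5)_6 → 4² + 0² + 5² = 41
41 = (1,0,5)_6 → 1² + 0² + 5² = 26
26 = (4,2)_6 → 4² + 2² = 20
20 = (3,2)_6 → 3² + 2² = 13
13 = (2,1)_6 → 2² + 1² = 5
5 = (5)_6 → 5² = 25
25 = (4,1)_6 → 4² + 1² = 17
17 = (2,5)_6 → 2² + 5² = 29
29 = (4,5)_6 → 4² + 5² = 41  — 41 repeats.
That took 9 steps.

9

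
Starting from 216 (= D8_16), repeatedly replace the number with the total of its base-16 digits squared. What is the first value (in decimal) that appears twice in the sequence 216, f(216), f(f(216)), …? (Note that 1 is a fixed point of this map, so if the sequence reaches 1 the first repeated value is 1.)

216 = (13,8)_16 → 233
233 = (14,9)_16 → 277
277 = (1,1,5)_16 → 27
27 = (1,11)_16 → 122
122 = (7,10)_16 → 149
149 = (9,5)_16 → 106
106 = (6,10)_16 → 136
136 = (8,8)_16 → 128
128 = (8,0)_16 → 64
64 = (4,0)_16 → 16
16 = (1,0)_16 → 1  — reached the fixed point 1.
1 → 1, so 1 is the first repeated value.

1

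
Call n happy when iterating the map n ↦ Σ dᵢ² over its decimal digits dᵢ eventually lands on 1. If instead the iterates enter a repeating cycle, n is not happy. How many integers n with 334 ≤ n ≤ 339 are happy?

1

334: 334 → 34 → 25 → 29 → 85 → 89 → 145 → 42 → 20 → 4 → 16 → 37 → 58 → 89  — not happy
335: 335 → 43 → 25 → 29 → 85 → 89 → 145 → 42 → 20 → 4 → 16 → 37 → 58 → 89  — not happy
336: 336 → 54 → 41 → 17 → 50 → 25 → 29 → 85 → 89 → 145 → 42 → 20 → 4 → 16 → 37 → 58 → 89  — not happy
337: 337 → 67 → 85 → 89 → 145 → 42 → 20 → 4 → 16 → 37 → 58 → 89  — not happy
338: 338 → 82 → 68 → 100 → 1  — happy
339: 339 → 99 → 162 → 41 → 17 → 50 → 25 → 29 → 85 → 89 → 145 → 42 → 20 → 4 → 16 → 37 → 58 → 89  — not happy
happy: 338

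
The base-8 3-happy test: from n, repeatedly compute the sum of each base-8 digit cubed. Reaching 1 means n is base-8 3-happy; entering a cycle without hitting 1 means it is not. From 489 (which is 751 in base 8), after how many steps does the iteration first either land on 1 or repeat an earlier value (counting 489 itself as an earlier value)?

489 = (7,5,1)_8 → 7³ + 5³ + 1³ = 343 + 125 + 1 = 469
469 = (7,2,5)_8 → 7³ + 2³ + 5³ = 343 + 8 + 125 = 476
476 = (7,3,4)_8 → 7³ + 3³ + 4³ = 343 + 27 + 64 = 434
434 = (6,6,2)_8 → 6³ + 6³ + 2³ = 216 + 216 + 8 = 440
440 = (6,7,0)_8 → 6³ + 7³ + 0³ = 216 + 343 + 0 = 559
559 = (1,0,5,7)_8 → 1³ + 0³ + 5³ + 7³ = 1 + 0 + 125 + 343 = 469  — 469 repeats.
That took 6 steps.

6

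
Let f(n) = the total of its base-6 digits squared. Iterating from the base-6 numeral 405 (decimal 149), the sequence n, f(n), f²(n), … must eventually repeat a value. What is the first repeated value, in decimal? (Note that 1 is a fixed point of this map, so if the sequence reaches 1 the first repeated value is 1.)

149 = (4,0,5)_6 → 4² + 0² + 5² = 16 + 0 + 25 = 41
41 = (1,0,5)_6 → 1² + 0² + 5² = 1 + 0 + 25 = 26
26 = (4,2)_6 → 4² + 2² = 16 + 4 = 20
20 = (3,2)_6 → 3² + 2² = 9 + 4 = 13
13 = (2,1)_6 → 2² + 1² = 4 + 1 = 5
5 = (5)_6 → 5² = 25
25 = (4,1)_6 → 4² + 1² = 16 + 1 = 17
17 = (2,5)_6 → 2² + 5² = 4 + 25 = 29
29 = (4,5)_6 → 4² + 5² = 16 + 25 = 41  — 41 already appeared earlier.

41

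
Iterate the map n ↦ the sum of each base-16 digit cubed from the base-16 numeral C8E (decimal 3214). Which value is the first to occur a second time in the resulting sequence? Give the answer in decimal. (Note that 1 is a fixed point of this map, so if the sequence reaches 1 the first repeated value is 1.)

1456

3214 = (12,8,14)_16 → 12³ + 8³ + 14³ = 4984
4984 = (1,3,7,8)_16 → 1³ + 3³ + 7³ + 8³ = 883
883 = (3,7,3)_16 → 3³ + 7³ + 3³ = 397
397 = (1,8,13)_16 → 1³ + 8³ + 13³ = 2710
2710 = (10,9,6)_16 → 10³ + 9³ + 6³ = 1945
1945 = (7,9,9)_16 → 7³ + 9³ + 9³ = 1801
1801 = (7,0,9)_16 → 7³ + 0³ + 9³ = 1072
1072 = (4,3,0)_16 → 4³ + 3³ + 0³ = 91
91 = (5,11)_16 → 5³ + 11³ = 1456
1456 = (5,11,0)_16 → 5³ + 11³ + 0³ = 1456  — 1456 already appeared earlier.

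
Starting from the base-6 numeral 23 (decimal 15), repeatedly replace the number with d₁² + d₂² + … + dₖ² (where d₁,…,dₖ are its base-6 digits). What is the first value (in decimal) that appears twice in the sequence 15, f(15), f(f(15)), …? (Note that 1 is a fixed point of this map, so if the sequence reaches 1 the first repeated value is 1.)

15 = (2,3)_6 → 2² + 3² = 4 + 9 = 13
13 = (2,1)_6 → 2² + 1² = 4 + 1 = 5
5 = (5)_6 → 5² = 25
25 = (4,1)_6 → 4² + 1² = 16 + 1 = 17
17 = (2,5)_6 → 2² + 5² = 4 + 25 = 29
29 = (4,5)_6 → 4² + 5² = 16 + 25 = 41
41 = (1,0,5)_6 → 1² + 0² + 5² = 1 + 0 + 25 = 26
26 = (4,2)_6 → 4² + 2² = 16 + 4 = 20
20 = (3,2)_6 → 3² + 2² = 9 + 4 = 13  — 13 already appeared earlier.

13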